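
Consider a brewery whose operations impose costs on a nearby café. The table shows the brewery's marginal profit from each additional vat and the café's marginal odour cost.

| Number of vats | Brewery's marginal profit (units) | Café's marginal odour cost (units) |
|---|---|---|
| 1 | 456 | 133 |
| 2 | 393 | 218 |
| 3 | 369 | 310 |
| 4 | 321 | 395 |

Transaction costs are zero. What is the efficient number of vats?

Bargaining reaches the level where marginal profit last exceeds marginal odour cost.
That holds through level 3 (369 ≥ 310) but not at 4 (321 < 395).

3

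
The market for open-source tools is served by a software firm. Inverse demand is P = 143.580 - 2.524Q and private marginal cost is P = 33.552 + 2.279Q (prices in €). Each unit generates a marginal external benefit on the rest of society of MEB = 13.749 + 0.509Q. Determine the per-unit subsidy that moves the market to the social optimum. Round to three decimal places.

Social marginal cost = private MC − MEB = 19.803 + 1.770Q.
Set SMC = demand: 19.803 + 1.770Q = 143.580 - 2.524Q → Q* = 28.8256.
The Pigouvian subsidy equals MEB at Q*: 13.749 + 0.509×28.8256 = 28.4212.

subsidy = €28.421 per unit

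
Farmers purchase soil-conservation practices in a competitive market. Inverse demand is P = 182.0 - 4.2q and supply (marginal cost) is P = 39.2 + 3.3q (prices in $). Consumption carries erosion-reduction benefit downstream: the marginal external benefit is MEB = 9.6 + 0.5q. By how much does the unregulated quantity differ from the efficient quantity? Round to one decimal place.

2.7 units

Market equilibrium (private): 39.2 + 3.3q = 182.0 - 4.2q → q_m = 19.0400.
Social marginal benefit = demand + MEB = 191.6 - 3.7q.
Set SMB = MC: 191.6 - 3.7q = 39.2 + 3.3q → q* = 21.7714.
Gap = |19.0400 − 21.7714| = 2.7314.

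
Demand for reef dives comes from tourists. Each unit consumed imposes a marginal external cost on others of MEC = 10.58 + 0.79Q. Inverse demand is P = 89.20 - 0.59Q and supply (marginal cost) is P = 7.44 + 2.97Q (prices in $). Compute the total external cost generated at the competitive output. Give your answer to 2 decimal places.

$451.33

Market equilibrium (private): 7.44 + 2.97Q = 89.20 - 0.59Q → Q_m = 22.9663.
Total external cost = ∫₀^{Q_m} (10.58 + 0.79Q) dQ = 10.58×22.9663 + ½×0.79×22.9663² = 451.3266.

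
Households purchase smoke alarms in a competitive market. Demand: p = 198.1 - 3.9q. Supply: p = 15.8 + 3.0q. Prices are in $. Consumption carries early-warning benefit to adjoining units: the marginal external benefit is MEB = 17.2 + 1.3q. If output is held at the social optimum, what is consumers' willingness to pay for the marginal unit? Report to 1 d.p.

P = $59.2

Social marginal benefit = demand + MEB = 215.3 - 2.6q.
Set SMB = MC: 215.3 - 2.6q = 15.8 + 3.0q → q* = 35.6250.
Consumer price on the demand curve at q*: 198.1 − 3.9×35.6250 = 59.1625.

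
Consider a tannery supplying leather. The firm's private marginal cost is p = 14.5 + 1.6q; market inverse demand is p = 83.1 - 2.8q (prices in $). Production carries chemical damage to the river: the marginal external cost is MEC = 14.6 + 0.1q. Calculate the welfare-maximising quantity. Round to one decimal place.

q* = 12.0

Social marginal cost = private MC + MEC = 29.1 + 1.7q.
Set SMC = demand: 29.1 + 1.7q = 83.1 - 2.8q → q* = 12.0000.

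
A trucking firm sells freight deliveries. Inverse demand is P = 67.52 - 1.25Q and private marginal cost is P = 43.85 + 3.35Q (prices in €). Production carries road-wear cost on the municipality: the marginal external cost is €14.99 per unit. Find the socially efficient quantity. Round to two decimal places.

Q* = 1.89

Social marginal cost = private MC + MEC = 58.84 + 3.35Q.
Set SMC = demand: 58.84 + 3.35Q = 67.52 - 1.25Q → Q* = 1.8870.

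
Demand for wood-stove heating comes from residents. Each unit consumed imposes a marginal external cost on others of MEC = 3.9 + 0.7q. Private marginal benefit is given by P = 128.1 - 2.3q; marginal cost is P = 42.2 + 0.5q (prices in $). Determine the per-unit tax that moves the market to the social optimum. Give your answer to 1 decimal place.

Social marginal benefit = demand − MEC = 124.2 - 3.0q.
Set SMB = MC: 124.2 - 3.0q = 42.2 + 0.5q → q* = 23.4286.
The Pigouvian tax equals MEC at q*: 3.9 + 0.7×23.4286 = 20.3000.

tax = $20.3 per unit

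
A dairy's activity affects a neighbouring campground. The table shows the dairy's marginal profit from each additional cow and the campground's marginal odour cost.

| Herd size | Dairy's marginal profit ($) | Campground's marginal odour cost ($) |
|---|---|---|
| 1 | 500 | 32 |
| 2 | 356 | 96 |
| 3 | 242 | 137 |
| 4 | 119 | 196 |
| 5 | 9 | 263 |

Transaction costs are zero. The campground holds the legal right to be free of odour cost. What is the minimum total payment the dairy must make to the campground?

Efficient level: marginal profit ≥ marginal odour cost through level 3, so k* = 3.
With the campground holding the right, the dairy must at least compensate total damage at k*: 32 + 96 + 137 = 265.

$265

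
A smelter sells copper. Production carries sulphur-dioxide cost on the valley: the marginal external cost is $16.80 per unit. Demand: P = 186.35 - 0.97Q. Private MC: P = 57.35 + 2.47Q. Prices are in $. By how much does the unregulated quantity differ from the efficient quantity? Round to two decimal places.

4.88 units

Market equilibrium (private): 57.35 + 2.47Q = 186.35 - 0.97Q → Q_m = 37.5000.
Social marginal cost = private MC + MEC = 74.15 + 2.47Q.
Set SMC = demand: 74.15 + 2.47Q = 186.35 - 0.97Q → Q* = 32.6163.
Gap = |37.5000 − 32.6163| = 4.8837.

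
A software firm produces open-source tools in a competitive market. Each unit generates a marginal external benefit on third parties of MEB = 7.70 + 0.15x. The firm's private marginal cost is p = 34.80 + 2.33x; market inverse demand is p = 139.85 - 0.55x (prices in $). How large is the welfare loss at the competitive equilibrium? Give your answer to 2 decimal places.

Market equilibrium (private): 34.80 + 2.33x = 139.85 - 0.55x → x_m = 36.4757.
Social marginal cost = private MC − MEB = 27.10 + 2.18x.
Set SMC = demand: 27.10 + 2.18x = 139.85 - 0.55x → x* = 41.3004.
Between x* and x_m the wedge demand − SMC runs linearly from 0 to MEB(x_m), so the loss is a triangle.
DWL = ½ × 4.8247 × 13.1714 = 31.7740.

DWL = $31.77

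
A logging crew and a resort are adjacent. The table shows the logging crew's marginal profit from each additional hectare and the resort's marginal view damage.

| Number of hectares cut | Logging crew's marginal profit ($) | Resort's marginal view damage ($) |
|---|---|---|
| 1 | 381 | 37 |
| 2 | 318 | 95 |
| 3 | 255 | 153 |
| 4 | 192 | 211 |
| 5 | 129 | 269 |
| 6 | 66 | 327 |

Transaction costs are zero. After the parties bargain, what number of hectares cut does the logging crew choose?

Bargaining reaches the level where marginal profit last exceeds marginal view damage.
That holds through level 3 (255 ≥ 153) but not at 4 (192 < 211).

3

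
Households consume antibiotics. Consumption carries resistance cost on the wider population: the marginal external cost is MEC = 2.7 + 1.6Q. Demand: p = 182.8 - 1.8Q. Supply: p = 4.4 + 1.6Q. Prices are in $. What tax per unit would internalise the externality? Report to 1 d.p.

Social marginal benefit = demand − MEC = 180.1 - 3.4Q.
Set SMB = MC: 180.1 - 3.4Q = 4.4 + 1.6Q → Q* = 35.1400.
The Pigouvian tax equals MEC at Q*: 2.7 + 1.6×35.1400 = 58.9240.

tax = $58.9 per unit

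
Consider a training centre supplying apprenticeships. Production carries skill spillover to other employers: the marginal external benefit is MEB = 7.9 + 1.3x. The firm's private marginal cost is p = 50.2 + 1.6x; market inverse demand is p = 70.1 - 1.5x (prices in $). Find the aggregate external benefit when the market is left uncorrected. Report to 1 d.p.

Market equilibrium (private): 50.2 + 1.6x = 70.1 - 1.5x → x_m = 6.4194.
Total external benefit = ∫₀^{x_m} (7.9 + 1.3x) dx = 7.9×6.4194 + ½×1.3×6.4194² = 77.4989.

$77.5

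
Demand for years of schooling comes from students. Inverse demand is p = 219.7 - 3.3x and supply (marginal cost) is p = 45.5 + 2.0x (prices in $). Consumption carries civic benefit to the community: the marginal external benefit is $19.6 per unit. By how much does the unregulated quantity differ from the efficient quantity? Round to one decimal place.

3.7 units

Market equilibrium (private): 45.5 + 2.0x = 219.7 - 3.3x → x_m = 32.8679.
Social marginal benefit = demand + MEB = 239.3 - 3.3x.
Set SMB = MC: 239.3 - 3.3x = 45.5 + 2.0x → x* = 36.5660.
Gap = |32.8679 − 36.5660| = 3.6981.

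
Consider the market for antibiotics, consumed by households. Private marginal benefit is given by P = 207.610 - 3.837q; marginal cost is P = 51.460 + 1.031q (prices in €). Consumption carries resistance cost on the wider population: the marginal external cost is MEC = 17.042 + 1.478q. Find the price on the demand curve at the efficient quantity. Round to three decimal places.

Social marginal benefit = demand − MEC = 190.568 - 5.315q.
Set SMB = MC: 190.568 - 5.315q = 51.460 + 1.031q → q* = 21.9206.
Consumer price on the demand curve at q*: 207.610 − 3.837×21.9206 = 123.5007.

P = €123.501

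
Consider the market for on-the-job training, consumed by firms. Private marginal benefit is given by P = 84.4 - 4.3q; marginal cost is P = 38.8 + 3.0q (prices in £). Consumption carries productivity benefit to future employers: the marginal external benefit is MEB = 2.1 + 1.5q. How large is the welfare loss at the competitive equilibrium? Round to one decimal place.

DWL = £11.3

Market equilibrium (private): 38.8 + 3.0q = 84.4 - 4.3q → q_m = 6.2466.
Social marginal benefit = demand + MEB = 86.5 - 2.8q.
Set SMB = MC: 86.5 - 2.8q = 38.8 + 3.0q → q* = 8.2241.
Between q* and q_m the wedge SMB − MC runs linearly from 0 to MEB(q_m), so the loss is a triangle.
DWL = ½ × 1.9775 × 11.4699 = 11.3409.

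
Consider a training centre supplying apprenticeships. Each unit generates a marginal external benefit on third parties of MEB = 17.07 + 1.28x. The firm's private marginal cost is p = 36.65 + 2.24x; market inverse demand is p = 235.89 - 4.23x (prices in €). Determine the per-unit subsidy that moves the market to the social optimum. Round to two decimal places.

subsidy = €70.42 per unit

Social marginal cost = private MC − MEB = 19.58 + 0.96x.
Set SMC = demand: 19.58 + 0.96x = 235.89 - 4.23x → x* = 41.6782.
The Pigouvian subsidy equals MEB at x*: 17.07 + 1.28×41.6782 = 70.4181.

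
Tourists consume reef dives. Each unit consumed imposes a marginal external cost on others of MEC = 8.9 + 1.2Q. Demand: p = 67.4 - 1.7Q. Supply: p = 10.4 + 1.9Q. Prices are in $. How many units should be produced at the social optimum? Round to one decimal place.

Q* = 10.0

Social marginal benefit = demand − MEC = 58.5 - 2.9Q.
Set SMB = MC: 58.5 - 2.9Q = 10.4 + 1.9Q → Q* = 10.0208.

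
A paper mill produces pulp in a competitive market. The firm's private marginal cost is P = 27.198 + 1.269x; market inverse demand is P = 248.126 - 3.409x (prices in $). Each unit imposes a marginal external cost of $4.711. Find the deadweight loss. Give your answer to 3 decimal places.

Market equilibrium (private): 27.198 + 1.269x = 248.126 - 3.409x → x_m = 47.2270.
Social marginal cost = private MC + MEC = 31.909 + 1.269x.
Set SMC = demand: 31.909 + 1.269x = 248.126 - 3.409x → x* = 46.2200.
Between x* and x_m the wedge SMC − demand runs linearly from 0 to MEC(x_m), so the loss is a triangle.
DWL = ½ × 1.0070 × 4.7110 = 2.3720.

DWL = $2.372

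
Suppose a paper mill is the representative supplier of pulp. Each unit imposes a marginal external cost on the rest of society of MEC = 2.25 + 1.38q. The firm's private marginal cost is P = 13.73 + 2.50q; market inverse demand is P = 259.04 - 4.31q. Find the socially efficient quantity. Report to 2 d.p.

Social marginal cost = private MC + MEC = 15.98 + 3.88q.
Set SMC = demand: 15.98 + 3.88q = 259.04 - 4.31q → q* = 29.6777.

q* = 29.68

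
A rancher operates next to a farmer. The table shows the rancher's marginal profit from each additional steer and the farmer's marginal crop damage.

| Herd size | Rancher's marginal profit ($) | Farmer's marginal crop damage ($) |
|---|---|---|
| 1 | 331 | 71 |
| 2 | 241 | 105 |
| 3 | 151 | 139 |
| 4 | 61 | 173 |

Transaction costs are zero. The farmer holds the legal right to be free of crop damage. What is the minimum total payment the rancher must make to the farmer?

$315

Efficient level: marginal profit ≥ marginal crop damage through level 3, so k* = 3.
With the farmer holding the right, the rancher must at least compensate total damage at k*: 71 + 105 + 139 = 315.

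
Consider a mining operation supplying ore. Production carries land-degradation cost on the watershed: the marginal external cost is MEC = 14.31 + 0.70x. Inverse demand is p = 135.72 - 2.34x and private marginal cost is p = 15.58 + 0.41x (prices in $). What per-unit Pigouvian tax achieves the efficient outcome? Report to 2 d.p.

tax = $35.78 per unit

Social marginal cost = private MC + MEC = 29.89 + 1.11x.
Set SMC = demand: 29.89 + 1.11x = 135.72 - 2.34x → x* = 30.6754.
The Pigouvian tax equals MEC at x*: 14.31 + 0.70×30.6754 = 35.7828.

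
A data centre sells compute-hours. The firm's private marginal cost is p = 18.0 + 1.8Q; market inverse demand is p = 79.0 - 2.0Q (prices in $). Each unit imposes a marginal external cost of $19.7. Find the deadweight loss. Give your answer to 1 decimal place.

DWL = $51.1

Market equilibrium (private): 18.0 + 1.8Q = 79.0 - 2.0Q → Q_m = 16.0526.
Social marginal cost = private MC + MEC = 37.7 + 1.8Q.
Set SMC = demand: 37.7 + 1.8Q = 79.0 - 2.0Q → Q* = 10.8684.
The welfare-loss triangle has base |Q_m − Q*| and height MEC(Q_m) (the vertical gap between SMC and demand is zero at Q* and MEC at Q_m).
DWL = ½ × 5.1842 × 19.7000 = 51.0644.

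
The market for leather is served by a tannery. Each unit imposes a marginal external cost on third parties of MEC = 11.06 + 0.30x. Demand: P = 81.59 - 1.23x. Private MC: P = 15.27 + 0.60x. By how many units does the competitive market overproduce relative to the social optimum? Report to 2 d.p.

10.30 units

Market equilibrium (private): 15.27 + 0.60x = 81.59 - 1.23x → x_m = 36.2404.
Social marginal cost = private MC + MEC = 26.33 + 0.90x.
Set SMC = demand: 26.33 + 0.90x = 81.59 - 1.23x → x* = 25.9437.
Gap = |36.2404 − 25.9437| = 10.2967.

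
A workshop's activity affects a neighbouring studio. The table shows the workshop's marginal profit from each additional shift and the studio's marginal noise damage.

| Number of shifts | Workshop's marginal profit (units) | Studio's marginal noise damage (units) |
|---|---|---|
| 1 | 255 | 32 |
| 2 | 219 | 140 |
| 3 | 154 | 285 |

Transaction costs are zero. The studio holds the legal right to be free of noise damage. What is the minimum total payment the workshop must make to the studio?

Efficient level: marginal profit ≥ marginal noise damage through level 2, so k* = 2.
With the studio holding the right, the workshop must at least compensate total damage at k*: 32 + 140 = 172.

172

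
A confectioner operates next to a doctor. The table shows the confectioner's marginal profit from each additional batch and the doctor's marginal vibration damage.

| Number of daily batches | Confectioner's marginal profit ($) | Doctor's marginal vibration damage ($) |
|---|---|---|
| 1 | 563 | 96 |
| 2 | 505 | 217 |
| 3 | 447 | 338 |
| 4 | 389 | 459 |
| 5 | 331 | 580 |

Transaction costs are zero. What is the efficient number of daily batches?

Bargaining reaches the level where marginal profit last exceeds marginal vibration damage.
That holds through level 3 (447 ≥ 338) but not at 4 (389 < 459).

3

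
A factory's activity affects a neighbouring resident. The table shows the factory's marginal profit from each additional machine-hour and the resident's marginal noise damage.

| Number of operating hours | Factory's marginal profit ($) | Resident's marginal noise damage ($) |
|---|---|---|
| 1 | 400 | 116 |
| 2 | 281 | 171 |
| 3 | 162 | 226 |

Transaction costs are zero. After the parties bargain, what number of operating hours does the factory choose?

Bargaining reaches the level where marginal profit last exceeds marginal noise damage.
That holds through level 2 (281 ≥ 171) but not at 3 (162 < 226).

2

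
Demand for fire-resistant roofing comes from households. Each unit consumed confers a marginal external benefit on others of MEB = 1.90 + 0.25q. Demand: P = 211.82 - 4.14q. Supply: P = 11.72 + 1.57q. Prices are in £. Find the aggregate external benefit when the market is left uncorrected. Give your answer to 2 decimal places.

£220.09

Market equilibrium (private): 11.72 + 1.57q = 211.82 - 4.14q → q_m = 35.0438.
Total external benefit = ∫₀^{q_m} (1.90 + 0.25q) dq = 1.90×35.0438 + ½×0.25×35.0438² = 220.0917.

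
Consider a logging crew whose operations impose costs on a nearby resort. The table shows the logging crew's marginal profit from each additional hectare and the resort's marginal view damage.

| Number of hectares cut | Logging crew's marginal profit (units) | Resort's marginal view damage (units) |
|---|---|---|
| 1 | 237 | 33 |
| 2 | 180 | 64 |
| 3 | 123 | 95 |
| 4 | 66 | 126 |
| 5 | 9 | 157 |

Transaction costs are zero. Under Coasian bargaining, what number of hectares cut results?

3

Bargaining reaches the level where marginal profit last exceeds marginal view damage.
That holds through level 3 (123 ≥ 95) but not at 4 (66 < 126).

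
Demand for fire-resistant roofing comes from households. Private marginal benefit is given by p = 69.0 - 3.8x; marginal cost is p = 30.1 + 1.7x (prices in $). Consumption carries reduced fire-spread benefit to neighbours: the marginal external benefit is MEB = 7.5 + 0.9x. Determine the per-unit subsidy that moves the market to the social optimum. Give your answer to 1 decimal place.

Social marginal benefit = demand + MEB = 76.5 - 2.9x.
Set SMB = MC: 76.5 - 2.9x = 30.1 + 1.7x → x* = 10.0870.
The Pigouvian subsidy equals MEB at x*: 7.5 + 0.9×10.0870 = 16.5783.

subsidy = $16.6 per unit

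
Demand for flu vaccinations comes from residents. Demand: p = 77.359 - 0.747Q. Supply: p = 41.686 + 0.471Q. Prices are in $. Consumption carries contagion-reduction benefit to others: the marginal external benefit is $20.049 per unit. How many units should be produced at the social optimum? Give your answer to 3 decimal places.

Social marginal benefit = demand + MEB = 97.408 - 0.747Q.
Set SMB = MC: 97.408 - 0.747Q = 41.686 + 0.471Q → Q* = 45.7488.

Q* = 45.749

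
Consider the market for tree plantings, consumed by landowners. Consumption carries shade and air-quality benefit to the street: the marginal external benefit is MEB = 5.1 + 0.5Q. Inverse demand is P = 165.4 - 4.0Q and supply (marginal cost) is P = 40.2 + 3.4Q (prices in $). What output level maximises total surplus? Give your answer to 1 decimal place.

Q* = 18.9

Social marginal benefit = demand + MEB = 170.5 - 3.5Q.
Set SMB = MC: 170.5 - 3.5Q = 40.2 + 3.4Q → Q* = 18.8841.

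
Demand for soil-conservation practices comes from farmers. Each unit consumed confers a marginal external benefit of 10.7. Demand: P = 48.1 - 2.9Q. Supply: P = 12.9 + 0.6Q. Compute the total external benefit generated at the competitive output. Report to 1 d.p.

Market equilibrium (private): 12.9 + 0.6Q = 48.1 - 2.9Q → Q_m = 10.0571.
Total external benefit = MEB × Q_m = 10.7 × 10.0571 = 107.6110.

107.6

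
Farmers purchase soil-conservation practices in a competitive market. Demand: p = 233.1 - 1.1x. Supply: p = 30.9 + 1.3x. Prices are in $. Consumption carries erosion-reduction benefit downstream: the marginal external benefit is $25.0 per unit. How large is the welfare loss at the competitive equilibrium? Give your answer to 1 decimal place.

DWL = $130.2

Market equilibrium (private): 30.9 + 1.3x = 233.1 - 1.1x → x_m = 84.2500.
Social marginal benefit = demand + MEB = 258.1 - 1.1x.
Set SMB = MC: 258.1 - 1.1x = 30.9 + 1.3x → x* = 94.6667.
Height of the DWL triangle at x_m is SMB(x_m) − MC(x_m) = MEB(x_m) = 25.0000.
DWL = ½ × 10.4167 × 25.0000 = 130.2088.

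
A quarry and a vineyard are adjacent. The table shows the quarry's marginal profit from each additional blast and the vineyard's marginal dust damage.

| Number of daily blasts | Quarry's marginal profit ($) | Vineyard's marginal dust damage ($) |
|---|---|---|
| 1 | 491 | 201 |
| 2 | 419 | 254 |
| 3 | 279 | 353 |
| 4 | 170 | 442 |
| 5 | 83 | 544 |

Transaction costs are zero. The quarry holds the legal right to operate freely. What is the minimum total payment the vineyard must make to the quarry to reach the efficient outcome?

Left alone the quarry would choose level 5 (marginal profit stays positive).
Efficient level: k* = 2 (marginal profit ≥ marginal dust damage through 2).
The vineyard must at least cover the quarry's forgone profit from cutting 5→2: 279 + 170 + 83 = 532.

$532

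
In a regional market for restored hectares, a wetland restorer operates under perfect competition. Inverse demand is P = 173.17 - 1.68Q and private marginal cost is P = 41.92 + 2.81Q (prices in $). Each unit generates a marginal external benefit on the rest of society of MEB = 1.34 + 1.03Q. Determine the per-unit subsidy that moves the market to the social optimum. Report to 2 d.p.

Social marginal cost = private MC − MEB = 40.58 + 1.78Q.
Set SMC = demand: 40.58 + 1.78Q = 173.17 - 1.68Q → Q* = 38.3208.
The Pigouvian subsidy equals MEB at Q*: 1.34 + 1.03×38.3208 = 40.8104.

subsidy = $40.81 per unit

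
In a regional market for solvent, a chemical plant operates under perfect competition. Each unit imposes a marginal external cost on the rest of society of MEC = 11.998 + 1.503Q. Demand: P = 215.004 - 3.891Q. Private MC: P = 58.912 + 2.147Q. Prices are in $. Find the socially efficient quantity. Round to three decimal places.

Social marginal cost = private MC + MEC = 70.910 + 3.650Q.
Set SMC = demand: 70.910 + 3.650Q = 215.004 - 3.891Q → Q* = 19.1081.

Q* = 19.108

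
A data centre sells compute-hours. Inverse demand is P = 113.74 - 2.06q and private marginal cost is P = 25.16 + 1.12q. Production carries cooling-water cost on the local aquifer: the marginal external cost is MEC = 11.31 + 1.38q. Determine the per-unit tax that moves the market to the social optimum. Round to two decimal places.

tax = 34.69 per unit

Social marginal cost = private MC + MEC = 36.47 + 2.50q.
Set SMC = demand: 36.47 + 2.50q = 113.74 - 2.06q → q* = 16.9452.
The Pigouvian tax equals MEC at q*: 11.31 + 1.38×16.9452 = 34.6944.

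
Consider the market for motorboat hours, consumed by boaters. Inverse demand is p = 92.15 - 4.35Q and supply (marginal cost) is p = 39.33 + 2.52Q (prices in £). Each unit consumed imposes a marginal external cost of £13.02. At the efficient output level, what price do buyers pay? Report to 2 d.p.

P = £66.95

Social marginal benefit = demand − MEC = 79.13 - 4.35Q.
Set SMB = MC: 79.13 - 4.35Q = 39.33 + 2.52Q → Q* = 5.7933.
Consumer price on the demand curve at Q*: 92.15 − 4.35×5.7933 = 66.9491.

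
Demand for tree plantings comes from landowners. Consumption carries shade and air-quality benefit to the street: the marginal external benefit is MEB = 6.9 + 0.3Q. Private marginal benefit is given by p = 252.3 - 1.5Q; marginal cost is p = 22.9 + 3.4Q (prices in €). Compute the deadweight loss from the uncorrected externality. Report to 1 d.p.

DWL = €47.7

Market equilibrium (private): 22.9 + 3.4Q = 252.3 - 1.5Q → Q_m = 46.8163.
Social marginal benefit = demand + MEB = 259.2 - 1.2Q.
Set SMB = MC: 259.2 - 1.2Q = 22.9 + 3.4Q → Q* = 51.3696.
The loss is the area between SMB and MC from Q* to Q_m; with linear curves that's a triangle of height MEB(Q_m).
DWL = ½ × 4.5533 × 20.9449 = 47.6842.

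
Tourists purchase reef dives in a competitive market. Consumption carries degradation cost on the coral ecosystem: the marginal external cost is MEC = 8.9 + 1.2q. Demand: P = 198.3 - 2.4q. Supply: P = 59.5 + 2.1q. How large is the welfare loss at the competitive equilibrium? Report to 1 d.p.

DWL = 184.9

Market equilibrium (private): 59.5 + 2.1q = 198.3 - 2.4q → q_m = 30.8444.
Social marginal benefit = demand − MEC = 189.4 - 3.6q.
Set SMB = MC: 189.4 - 3.6q = 59.5 + 2.1q → q* = 22.7895.
Height of the DWL triangle at q_m is MC(q_m) − SMB(q_m) = MEC(q_m) = 45.9133.
DWL = ½ × 8.0549 × 45.9133 = 184.9135.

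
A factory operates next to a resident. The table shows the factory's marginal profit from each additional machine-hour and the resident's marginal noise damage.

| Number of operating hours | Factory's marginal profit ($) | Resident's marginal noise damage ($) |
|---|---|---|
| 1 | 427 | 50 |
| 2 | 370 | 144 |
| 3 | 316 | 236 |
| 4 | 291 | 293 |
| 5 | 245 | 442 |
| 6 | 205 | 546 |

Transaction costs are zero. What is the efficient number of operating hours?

3

Bargaining reaches the level where marginal profit last exceeds marginal noise damage.
That holds through level 3 (316 ≥ 236) but not at 4 (291 < 293).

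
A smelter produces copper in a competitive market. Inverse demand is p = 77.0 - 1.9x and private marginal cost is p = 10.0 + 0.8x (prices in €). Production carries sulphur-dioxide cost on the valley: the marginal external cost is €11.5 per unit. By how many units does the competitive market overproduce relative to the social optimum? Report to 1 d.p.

Market equilibrium (private): 10.0 + 0.8x = 77.0 - 1.9x → x_m = 24.8148.
Social marginal cost = private MC + MEC = 21.5 + 0.8x.
Set SMC = demand: 21.5 + 0.8x = 77.0 - 1.9x → x* = 20.5556.
Gap = |24.8148 − 20.5556| = 4.2592.

4.3 units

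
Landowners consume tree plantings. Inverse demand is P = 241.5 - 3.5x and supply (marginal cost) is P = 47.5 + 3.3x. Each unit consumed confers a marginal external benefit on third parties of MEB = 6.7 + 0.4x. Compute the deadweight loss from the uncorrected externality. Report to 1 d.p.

Market equilibrium (private): 47.5 + 3.3x = 241.5 - 3.5x → x_m = 28.5294.
Social marginal benefit = demand + MEB = 248.2 - 3.1x.
Set SMB = MC: 248.2 - 3.1x = 47.5 + 3.3x → x* = 31.3594.
The loss is the area between SMB and MC from x* to x_m; with linear curves that's a triangle of height MEB(x_m).
DWL = ½ × 2.8300 × 18.1118 = 25.6282.

DWL = 25.6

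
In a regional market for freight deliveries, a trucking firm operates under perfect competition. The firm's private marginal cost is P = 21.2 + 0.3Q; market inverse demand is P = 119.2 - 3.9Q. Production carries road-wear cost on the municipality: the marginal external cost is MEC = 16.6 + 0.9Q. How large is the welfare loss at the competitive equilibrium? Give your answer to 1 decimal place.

DWL = 138.6

Market equilibrium (private): 21.2 + 0.3Q = 119.2 - 3.9Q → Q_m = 23.3333.
Social marginal cost = private MC + MEC = 37.8 + 1.2Q.
Set SMC = demand: 37.8 + 1.2Q = 119.2 - 3.9Q → Q* = 15.9608.
Between Q* and Q_m the wedge SMC − demand runs linearly from 0 to MEC(Q_m), so the loss is a triangle.
DWL = ½ × 7.3725 × 37.6000 = 138.6030.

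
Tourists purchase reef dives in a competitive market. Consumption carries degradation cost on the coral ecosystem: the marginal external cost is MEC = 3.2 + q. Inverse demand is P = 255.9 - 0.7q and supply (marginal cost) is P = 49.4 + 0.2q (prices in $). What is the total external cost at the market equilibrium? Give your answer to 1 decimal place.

$27056.6

Market equilibrium (private): 49.4 + 0.2q = 255.9 - 0.7q → q_m = 229.4444.
Total external cost = ∫₀^{q_m} (3.2 + 1.0q) dq = 3.2×229.4444 + ½×1.0×229.4444² = 27056.5884.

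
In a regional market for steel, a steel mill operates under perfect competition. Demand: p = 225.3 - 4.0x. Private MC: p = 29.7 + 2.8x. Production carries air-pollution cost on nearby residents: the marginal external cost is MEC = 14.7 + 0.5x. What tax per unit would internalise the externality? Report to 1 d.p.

tax = 27.1 per unit

Social marginal cost = private MC + MEC = 44.4 + 3.3x.
Set SMC = demand: 44.4 + 3.3x = 225.3 - 4.0x → x* = 24.7808.
The Pigouvian tax equals MEC at x*: 14.7 + 0.5×24.7808 = 27.0904.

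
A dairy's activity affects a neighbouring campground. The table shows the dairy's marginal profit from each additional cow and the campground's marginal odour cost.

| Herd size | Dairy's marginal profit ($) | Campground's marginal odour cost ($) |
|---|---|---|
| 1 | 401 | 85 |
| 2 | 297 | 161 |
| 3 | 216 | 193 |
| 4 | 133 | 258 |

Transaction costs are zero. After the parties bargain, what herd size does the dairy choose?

Bargaining reaches the level where marginal profit last exceeds marginal odour cost.
That holds through level 3 (216 ≥ 193) but not at 4 (133 < 258).

3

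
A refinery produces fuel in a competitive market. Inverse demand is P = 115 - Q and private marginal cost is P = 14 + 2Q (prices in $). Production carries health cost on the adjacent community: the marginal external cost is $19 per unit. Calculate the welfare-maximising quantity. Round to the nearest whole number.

Social marginal cost = private MC + MEC = 33 + 2Q.
Set SMC = demand: 33 + 2Q = 115 - Q → Q* = 27.3333.

Q* = 27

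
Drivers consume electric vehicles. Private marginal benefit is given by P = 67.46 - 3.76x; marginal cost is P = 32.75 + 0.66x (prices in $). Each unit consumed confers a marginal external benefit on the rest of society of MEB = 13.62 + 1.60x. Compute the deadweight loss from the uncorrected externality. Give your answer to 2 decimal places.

Market equilibrium (private): 32.75 + 0.66x = 67.46 - 3.76x → x_m = 7.8529.
Social marginal benefit = demand + MEB = 81.08 - 2.16x.
Set SMB = MC: 81.08 - 2.16x = 32.75 + 0.66x → x* = 17.1383.
Height of the DWL triangle at x_m is SMB(x_m) − MC(x_m) = MEB(x_m) = 26.1847.
DWL = ½ × 9.2854 × 26.1847 = 121.5677.

DWL = $121.57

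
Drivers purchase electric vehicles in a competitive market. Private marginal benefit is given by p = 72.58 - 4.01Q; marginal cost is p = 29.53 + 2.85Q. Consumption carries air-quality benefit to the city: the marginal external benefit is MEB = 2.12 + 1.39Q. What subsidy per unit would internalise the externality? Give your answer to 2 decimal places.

subsidy = 13.60 per unit

Social marginal benefit = demand + MEB = 74.70 - 2.62Q.
Set SMB = MC: 74.70 - 2.62Q = 29.53 + 2.85Q → Q* = 8.2578.
The Pigouvian subsidy equals MEB at Q*: 2.12 + 1.39×8.2578 = 13.5983.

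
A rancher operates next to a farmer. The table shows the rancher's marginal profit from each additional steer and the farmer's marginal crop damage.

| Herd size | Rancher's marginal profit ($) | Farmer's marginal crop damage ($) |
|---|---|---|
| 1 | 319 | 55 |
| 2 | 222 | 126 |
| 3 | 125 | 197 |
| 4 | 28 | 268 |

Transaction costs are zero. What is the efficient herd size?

2

Bargaining reaches the level where marginal profit last exceeds marginal crop damage.
That holds through level 2 (222 ≥ 126) but not at 3 (125 < 197).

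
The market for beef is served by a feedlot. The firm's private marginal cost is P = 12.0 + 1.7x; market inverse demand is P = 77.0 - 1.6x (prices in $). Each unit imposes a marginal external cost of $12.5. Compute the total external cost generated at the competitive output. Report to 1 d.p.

Market equilibrium (private): 12.0 + 1.7x = 77.0 - 1.6x → x_m = 19.6970.
Total external cost = MEC × x_m = 12.5 × 19.6970 = 246.2125.

$246.2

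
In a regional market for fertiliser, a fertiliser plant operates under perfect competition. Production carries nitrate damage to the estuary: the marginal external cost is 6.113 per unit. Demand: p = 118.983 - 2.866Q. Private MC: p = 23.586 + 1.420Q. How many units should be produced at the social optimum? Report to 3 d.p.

Q* = 20.832

Social marginal cost = private MC + MEC = 29.699 + 1.420Q.
Set SMC = demand: 29.699 + 1.420Q = 118.983 - 2.866Q → Q* = 20.8315.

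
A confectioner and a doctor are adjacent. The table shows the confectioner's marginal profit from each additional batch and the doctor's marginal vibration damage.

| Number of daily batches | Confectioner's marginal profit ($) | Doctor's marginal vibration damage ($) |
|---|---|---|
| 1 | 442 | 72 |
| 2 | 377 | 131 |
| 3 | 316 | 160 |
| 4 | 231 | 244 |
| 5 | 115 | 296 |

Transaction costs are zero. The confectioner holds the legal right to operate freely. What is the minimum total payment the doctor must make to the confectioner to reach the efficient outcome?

Left alone the confectioner would choose level 5 (marginal profit stays positive).
Efficient level: k* = 3 (marginal profit ≥ marginal vibration damage through 3).
The doctor must at least cover the confectioner's forgone profit from cutting 5→3: 231 + 115 = 346.

$346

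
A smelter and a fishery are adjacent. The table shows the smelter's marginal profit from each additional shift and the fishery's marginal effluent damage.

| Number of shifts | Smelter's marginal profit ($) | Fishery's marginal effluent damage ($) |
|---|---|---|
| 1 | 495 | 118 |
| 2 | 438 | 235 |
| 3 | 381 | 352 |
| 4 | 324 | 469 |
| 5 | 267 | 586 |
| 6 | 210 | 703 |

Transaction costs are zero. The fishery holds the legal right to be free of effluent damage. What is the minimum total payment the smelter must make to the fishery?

Efficient level: marginal profit ≥ marginal effluent damage through level 3, so k* = 3.
With the fishery holding the right, the smelter must at least compensate total damage at k*: 118 + 235 + 352 = 705.

$705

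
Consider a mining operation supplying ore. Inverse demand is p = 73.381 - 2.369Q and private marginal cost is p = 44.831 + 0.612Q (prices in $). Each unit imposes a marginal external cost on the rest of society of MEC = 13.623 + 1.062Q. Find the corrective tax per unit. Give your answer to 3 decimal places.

Social marginal cost = private MC + MEC = 58.454 + 1.674Q.
Set SMC = demand: 58.454 + 1.674Q = 73.381 - 2.369Q → Q* = 3.6921.
The Pigouvian tax equals MEC at Q*: 13.623 + 1.062×3.6921 = 17.5440.

tax = $17.544 per unit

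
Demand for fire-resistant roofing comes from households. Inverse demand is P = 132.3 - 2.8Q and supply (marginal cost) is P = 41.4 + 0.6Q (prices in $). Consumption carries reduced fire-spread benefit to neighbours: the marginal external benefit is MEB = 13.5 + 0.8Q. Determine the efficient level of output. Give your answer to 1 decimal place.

Q* = 40.2

Social marginal benefit = demand + MEB = 145.8 - 2.0Q.
Set SMB = MC: 145.8 - 2.0Q = 41.4 + 0.6Q → Q* = 40.1538.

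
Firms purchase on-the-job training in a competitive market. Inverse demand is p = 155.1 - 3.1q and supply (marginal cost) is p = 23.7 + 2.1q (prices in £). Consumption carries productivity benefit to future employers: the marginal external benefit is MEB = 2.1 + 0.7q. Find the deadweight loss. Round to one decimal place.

Market equilibrium (private): 23.7 + 2.1q = 155.1 - 3.1q → q_m = 25.2692.
Social marginal benefit = demand + MEB = 157.2 - 2.4q.
Set SMB = MC: 157.2 - 2.4q = 23.7 + 2.1q → q* = 29.6667.
The welfare-loss triangle has base |q_m − q*| and height MEB(q_m) (the vertical gap between SMB and MC is zero at q* and MEB at q_m).
DWL = ½ × 4.3975 × 19.7885 = 43.5100.

DWL = £43.5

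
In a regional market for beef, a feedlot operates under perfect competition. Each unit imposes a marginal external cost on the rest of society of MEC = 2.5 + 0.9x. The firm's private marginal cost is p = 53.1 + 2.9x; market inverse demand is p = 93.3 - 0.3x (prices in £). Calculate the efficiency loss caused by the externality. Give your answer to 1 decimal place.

Market equilibrium (private): 53.1 + 2.9x = 93.3 - 0.3x → x_m = 12.5625.
Social marginal cost = private MC + MEC = 55.6 + 3.8x.
Set SMC = demand: 55.6 + 3.8x = 93.3 - 0.3x → x* = 9.1951.
Between x* and x_m the wedge SMC − demand runs linearly from 0 to MEC(x_m), so the loss is a triangle.
DWL = ½ × 3.3674 × 13.8063 = 23.2457.

DWL = £23.2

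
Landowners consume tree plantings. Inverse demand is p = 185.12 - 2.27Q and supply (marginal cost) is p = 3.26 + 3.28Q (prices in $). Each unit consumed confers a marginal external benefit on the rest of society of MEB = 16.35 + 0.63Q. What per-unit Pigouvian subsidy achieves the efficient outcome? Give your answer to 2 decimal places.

Social marginal benefit = demand + MEB = 201.47 - 1.64Q.
Set SMB = MC: 201.47 - 1.64Q = 3.26 + 3.28Q → Q* = 40.2866.
The Pigouvian subsidy equals MEB at Q*: 16.35 + 0.63×40.2866 = 41.7306.

subsidy = $41.73 per unit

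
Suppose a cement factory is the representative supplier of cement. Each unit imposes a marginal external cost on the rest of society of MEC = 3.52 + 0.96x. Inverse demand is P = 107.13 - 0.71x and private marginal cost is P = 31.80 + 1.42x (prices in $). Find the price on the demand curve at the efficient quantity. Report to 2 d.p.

P = $90.63

Social marginal cost = private MC + MEC = 35.32 + 2.38x.
Set SMC = demand: 35.32 + 2.38x = 107.13 - 0.71x → x* = 23.2395.
Consumer price on the demand curve at x*: 107.13 − 0.71×23.2395 = 90.6300.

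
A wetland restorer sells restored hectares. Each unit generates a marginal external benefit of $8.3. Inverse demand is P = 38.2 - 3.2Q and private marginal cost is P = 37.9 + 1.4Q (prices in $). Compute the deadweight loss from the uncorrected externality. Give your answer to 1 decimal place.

DWL = $7.5

Market equilibrium (private): 37.9 + 1.4Q = 38.2 - 3.2Q → Q_m = 0.0652.
Social marginal cost = private MC − MEB = 29.6 + 1.4Q.
Set SMC = demand: 29.6 + 1.4Q = 38.2 - 3.2Q → Q* = 1.8696.
Height of the DWL triangle at Q_m is demand(Q_m) − SMC(Q_m) = MEB(Q_m) = 8.3000.
DWL = ½ × 1.8044 × 8.3000 = 7.4883.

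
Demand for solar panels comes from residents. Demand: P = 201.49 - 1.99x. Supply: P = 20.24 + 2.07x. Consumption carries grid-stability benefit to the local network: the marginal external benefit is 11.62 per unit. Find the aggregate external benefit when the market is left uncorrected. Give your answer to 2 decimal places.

518.75

Market equilibrium (private): 20.24 + 2.07x = 201.49 - 1.99x → x_m = 44.6429.
Total external benefit = MEB × x_m = 11.62 × 44.6429 = 518.7505.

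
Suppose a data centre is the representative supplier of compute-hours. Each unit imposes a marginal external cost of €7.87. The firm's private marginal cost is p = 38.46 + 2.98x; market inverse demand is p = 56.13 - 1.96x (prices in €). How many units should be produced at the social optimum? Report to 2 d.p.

x* = 1.98

Social marginal cost = private MC + MEC = 46.33 + 2.98x.
Set SMC = demand: 46.33 + 2.98x = 56.13 - 1.96x → x* = 1.9838.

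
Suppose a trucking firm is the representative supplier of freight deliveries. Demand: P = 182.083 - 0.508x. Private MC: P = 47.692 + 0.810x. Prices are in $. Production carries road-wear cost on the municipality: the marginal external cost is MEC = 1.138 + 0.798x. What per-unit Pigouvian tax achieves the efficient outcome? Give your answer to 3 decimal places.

Social marginal cost = private MC + MEC = 48.830 + 1.608x.
Set SMC = demand: 48.830 + 1.608x = 182.083 - 0.508x → x* = 62.9740.
The Pigouvian tax equals MEC at x*: 1.138 + 0.798×62.9740 = 51.3913.

tax = $51.391 per unit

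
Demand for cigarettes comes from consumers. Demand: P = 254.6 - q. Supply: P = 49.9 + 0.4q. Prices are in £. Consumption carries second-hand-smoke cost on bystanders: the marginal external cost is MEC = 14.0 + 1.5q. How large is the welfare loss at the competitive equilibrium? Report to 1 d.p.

Market equilibrium (private): 49.9 + 0.4q = 254.6 - q → q_m = 146.2143.
Social marginal benefit = demand − MEC = 240.6 - 2.5q.
Set SMB = MC: 240.6 - 2.5q = 49.9 + 0.4q → q* = 65.7586.
Height of the DWL triangle at q_m is MC(q_m) − SMB(q_m) = MEC(q_m) = 233.3214.
DWL = ½ × 80.4557 × 233.3214 = 9386.0183.

DWL = £9386.0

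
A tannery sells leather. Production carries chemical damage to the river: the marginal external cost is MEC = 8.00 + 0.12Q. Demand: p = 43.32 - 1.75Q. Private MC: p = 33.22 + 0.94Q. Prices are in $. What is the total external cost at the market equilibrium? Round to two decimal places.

Market equilibrium (private): 33.22 + 0.94Q = 43.32 - 1.75Q → Q_m = 3.7546.
Total external cost = ∫₀^{Q_m} (8.00 + 0.12Q) dQ = 8.00×3.7546 + ½×0.12×3.7546² = 30.8826.

$30.88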